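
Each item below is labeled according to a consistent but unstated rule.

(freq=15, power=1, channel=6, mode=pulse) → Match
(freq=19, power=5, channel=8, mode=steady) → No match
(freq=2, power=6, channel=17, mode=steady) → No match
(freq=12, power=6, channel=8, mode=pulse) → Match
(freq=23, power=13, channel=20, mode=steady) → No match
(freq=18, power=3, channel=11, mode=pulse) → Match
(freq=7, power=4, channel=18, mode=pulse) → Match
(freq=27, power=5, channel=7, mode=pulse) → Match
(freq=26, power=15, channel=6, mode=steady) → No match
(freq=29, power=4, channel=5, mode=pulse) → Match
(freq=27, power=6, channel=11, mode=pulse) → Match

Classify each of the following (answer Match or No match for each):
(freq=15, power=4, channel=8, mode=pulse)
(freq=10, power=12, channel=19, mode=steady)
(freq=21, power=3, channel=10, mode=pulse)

A rule that fits every label: mode is pulse — true of each 'Match' example, false of each 'No match' one.
(freq=15, power=4, channel=8, mode=pulse) → mode is pulse → Match. (freq=10, power=12, channel=19, mode=steady) → mode is steady → No match. (freq=21, power=3, channel=10, mode=pulse) → mode is pulse → Match.

Match, No match, Match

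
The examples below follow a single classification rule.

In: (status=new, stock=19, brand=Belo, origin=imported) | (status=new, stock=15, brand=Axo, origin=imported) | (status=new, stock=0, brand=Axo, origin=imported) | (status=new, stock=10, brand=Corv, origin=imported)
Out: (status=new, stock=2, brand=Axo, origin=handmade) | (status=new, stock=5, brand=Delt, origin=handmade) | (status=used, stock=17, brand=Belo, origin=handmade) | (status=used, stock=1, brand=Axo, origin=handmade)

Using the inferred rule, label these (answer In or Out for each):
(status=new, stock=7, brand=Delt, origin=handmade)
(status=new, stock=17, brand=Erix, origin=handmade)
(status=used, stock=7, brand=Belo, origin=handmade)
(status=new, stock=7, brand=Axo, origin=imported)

Out, Out, Out, In

The classifier is using: origin is imported.
(status=new, stock=7, brand=Delt, origin=handmade): Out (origin is handmade).
(status=new, stock=17, brand=Erix, origin=handmade): Out (origin is handmade).
(status=used, stock=7, brand=Belo, origin=handmade): Out (origin is handmade).
(status=new, stock=7, brand=Axo, origin=imported): In (origin is imported).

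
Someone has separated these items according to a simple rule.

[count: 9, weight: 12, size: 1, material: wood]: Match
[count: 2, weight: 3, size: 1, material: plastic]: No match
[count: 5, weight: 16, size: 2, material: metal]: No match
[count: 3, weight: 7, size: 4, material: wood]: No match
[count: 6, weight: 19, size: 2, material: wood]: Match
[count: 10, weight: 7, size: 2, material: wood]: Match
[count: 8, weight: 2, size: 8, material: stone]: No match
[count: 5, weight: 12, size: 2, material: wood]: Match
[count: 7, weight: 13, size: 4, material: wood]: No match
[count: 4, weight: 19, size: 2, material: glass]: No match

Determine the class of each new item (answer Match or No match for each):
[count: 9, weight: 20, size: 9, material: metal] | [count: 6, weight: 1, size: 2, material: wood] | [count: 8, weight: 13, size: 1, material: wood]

Every 'Match' example satisfies: material is wood AND size ≤ 2. None of the 'No match' examples do.

No match, Match, Match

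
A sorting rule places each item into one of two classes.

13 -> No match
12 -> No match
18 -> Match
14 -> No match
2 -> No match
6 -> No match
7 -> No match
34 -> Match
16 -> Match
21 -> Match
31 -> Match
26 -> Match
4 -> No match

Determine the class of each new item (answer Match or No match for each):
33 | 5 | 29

'Match' ⟺ at least 16.
33: 33 ≥ 16 — satisfies this, so Match. 5: 5 < 16 — lacks this property, so No match. 29: 29 ≥ 16 — satisfies this, so Match.

Match, No match, Match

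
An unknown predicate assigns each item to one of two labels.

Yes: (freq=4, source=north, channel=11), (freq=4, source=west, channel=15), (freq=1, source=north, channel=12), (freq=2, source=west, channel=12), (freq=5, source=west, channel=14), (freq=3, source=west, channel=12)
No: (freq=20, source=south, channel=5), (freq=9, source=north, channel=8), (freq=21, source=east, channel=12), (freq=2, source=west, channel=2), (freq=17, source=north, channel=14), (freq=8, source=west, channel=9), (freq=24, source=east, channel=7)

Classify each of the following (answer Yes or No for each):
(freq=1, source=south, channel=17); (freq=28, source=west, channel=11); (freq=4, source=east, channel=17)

Yes, No, Yes

The classifier is using: freq ≤ 5 AND channel ≥ 5.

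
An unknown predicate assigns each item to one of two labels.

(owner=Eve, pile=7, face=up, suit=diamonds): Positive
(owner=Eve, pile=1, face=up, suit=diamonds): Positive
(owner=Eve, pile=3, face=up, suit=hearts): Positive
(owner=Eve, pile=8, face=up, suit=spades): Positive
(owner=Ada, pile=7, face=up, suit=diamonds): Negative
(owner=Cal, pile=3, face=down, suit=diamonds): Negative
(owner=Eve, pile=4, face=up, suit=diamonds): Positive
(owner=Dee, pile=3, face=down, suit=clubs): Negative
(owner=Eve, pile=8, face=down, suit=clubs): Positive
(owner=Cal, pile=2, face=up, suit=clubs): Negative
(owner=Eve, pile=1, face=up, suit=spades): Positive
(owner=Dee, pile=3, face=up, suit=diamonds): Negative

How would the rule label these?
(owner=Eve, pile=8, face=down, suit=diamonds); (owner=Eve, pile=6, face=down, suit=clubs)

Comparing the two groups points to one rule — owner is Eve.
Positive: (owner=Eve, pile=8, face=down, suit=diamonds), since owner is Eve. Positive: (owner=Eve, pile=6, face=down, suit=clubs), since owner is Eve.

Positive, Positive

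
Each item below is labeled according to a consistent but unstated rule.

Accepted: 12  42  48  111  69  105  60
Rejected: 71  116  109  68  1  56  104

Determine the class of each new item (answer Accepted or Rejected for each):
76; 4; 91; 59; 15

Rejected, Rejected, Rejected, Rejected, Accepted

One predicate separates the groups cleanly: multiple of 3.
76: 76 = 3·25 + 1 — does not satisfy this, so Rejected. 4: 4 = 3·1 + 1 — does not satisfy this, so Rejected. 91: 91 = 3·30 + 1 — does not satisfy this, so Rejected. 59: 59 = 3·19 + 2 — does not satisfy this, so Rejected. 15: 15 = 3·5 — matches, so Accepted.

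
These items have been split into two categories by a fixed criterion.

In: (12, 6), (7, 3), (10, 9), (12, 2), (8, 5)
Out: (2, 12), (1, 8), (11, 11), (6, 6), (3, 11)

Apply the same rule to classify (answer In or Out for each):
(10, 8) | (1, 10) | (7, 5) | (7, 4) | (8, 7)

In, Out, In, In, In

Checking candidate rules against both groups, what survives is: first > second.
(10, 8) → 10 > 8 → In.
(1, 10) → 1 < 10 → Out.
(7, 5) → 7 > 5 → In.
(7, 4) → 7 > 4 → In.
(8, 7) → 8 > 7 → In.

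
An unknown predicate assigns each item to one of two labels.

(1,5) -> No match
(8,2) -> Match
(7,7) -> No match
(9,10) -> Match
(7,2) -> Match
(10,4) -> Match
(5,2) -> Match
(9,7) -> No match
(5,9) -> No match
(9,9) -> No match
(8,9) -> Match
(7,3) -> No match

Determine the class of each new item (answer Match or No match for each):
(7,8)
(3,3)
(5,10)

Match, No match, Match

The pattern is that an item is 'Match' exactly when: product is even.
Match: (7,8), since 7·8 = 56. No match: (3,3), since 3·3 = 9. Match: (5,10), since 5·10 = 50.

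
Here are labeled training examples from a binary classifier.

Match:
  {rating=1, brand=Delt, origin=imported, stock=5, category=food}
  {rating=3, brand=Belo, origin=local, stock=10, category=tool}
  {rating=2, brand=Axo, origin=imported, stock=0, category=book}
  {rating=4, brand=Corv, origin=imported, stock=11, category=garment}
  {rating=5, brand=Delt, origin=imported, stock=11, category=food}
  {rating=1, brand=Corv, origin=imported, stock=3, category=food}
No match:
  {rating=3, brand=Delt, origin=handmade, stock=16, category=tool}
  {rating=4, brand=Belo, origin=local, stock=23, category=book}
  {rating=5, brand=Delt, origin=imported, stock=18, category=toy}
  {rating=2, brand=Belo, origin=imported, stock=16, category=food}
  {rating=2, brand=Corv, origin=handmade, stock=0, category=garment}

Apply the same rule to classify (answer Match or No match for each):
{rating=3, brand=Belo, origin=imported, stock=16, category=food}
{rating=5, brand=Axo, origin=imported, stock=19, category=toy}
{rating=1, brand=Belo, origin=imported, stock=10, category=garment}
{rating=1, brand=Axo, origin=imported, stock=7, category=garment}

The pattern is that an item is 'Match' exactly when: origin is not handmade AND stock ≤ 11.

No match, No match, Match, Match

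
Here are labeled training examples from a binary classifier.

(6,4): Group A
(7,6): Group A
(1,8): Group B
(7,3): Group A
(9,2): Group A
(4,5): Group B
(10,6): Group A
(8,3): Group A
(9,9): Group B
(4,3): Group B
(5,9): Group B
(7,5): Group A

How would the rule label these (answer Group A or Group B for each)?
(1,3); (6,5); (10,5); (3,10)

Group B, Group A, Group A, Group B

The distinguishing property — first > second AND sum ≥ 9 — holds for all the 'Group A' cases and none of the 'Group B' cases.
Group B: (1,3), since 1 < 3, 1+3 = 4. Group A: (6,5), since 6 > 5, 6+5 = 11. Group A: (10,5), since 10 > 5, 10+5 = 15. Group B: (3,10), since 3 < 10, 3+10 = 13.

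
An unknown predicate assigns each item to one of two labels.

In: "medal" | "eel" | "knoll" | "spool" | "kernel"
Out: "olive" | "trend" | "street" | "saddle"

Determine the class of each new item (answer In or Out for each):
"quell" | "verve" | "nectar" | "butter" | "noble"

In, Out, Out, Out, Out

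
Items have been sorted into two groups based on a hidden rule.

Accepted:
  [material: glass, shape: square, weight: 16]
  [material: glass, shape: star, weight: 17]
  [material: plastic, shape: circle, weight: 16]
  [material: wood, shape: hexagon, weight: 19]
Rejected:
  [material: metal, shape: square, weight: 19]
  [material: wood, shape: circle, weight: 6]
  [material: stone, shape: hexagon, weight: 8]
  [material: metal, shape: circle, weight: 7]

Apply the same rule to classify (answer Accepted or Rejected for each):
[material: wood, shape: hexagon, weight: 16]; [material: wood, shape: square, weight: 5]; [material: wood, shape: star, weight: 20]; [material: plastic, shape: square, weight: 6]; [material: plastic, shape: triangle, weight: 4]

The classifier is using: material is not metal AND weight ≥ 16.

Accepted, Rejected, Accepted, Rejected, Rejected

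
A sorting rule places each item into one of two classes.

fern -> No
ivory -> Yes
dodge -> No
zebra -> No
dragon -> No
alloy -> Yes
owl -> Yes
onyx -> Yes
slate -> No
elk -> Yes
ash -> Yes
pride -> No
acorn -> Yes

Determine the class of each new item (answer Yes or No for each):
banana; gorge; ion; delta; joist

The classifier is using: starts with a vowel.

No, No, Yes, No, No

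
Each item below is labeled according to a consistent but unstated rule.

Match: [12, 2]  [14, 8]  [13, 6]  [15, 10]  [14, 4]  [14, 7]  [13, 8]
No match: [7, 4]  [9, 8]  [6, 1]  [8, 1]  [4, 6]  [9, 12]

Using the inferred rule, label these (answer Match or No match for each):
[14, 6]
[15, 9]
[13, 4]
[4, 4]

Match, Match, Match, No match

One predicate separates the groups cleanly: first ≥ 10.
[14, 6]: first 14 — checks out, so Match. [15, 9]: first 15 — checks out, so Match. [13, 4]: first 13 — checks out, so Match. [4, 4]: first 4 — lacks this property, so No match.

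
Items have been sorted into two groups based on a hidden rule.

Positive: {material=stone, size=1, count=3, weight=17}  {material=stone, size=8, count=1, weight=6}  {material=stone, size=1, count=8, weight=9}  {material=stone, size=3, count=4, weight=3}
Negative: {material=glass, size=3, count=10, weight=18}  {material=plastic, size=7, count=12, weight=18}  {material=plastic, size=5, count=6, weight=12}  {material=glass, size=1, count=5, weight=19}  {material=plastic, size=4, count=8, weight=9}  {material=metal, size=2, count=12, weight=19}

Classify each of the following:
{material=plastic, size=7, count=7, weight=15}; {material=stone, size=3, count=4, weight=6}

The common property of the 'Positive' items is: material is stone. No 'Negative' item has it.

Negative, Positive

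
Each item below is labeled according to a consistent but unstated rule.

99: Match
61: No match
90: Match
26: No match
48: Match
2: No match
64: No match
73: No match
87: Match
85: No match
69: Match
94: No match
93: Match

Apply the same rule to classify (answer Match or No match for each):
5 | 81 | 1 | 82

Looking at the examples, the only property every 'Match' case has and every 'No match' case lacks is: multiple of 3.
5: 5 = 3·1 + 2, fails the rule → No match. 81: 81 = 3·27, has this property → Match. 1: 1 = 3·0 + 1, fails the rule → No match. 82: 82 = 3·27 + 1, fails the rule → No match.

No match, Match, No match, No match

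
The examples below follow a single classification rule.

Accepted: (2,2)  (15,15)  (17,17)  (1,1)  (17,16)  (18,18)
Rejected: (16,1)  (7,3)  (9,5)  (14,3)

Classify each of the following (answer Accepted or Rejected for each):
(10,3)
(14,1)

One predicate separates the groups cleanly: |first − second| ≤ 1.

Rejected, Rejected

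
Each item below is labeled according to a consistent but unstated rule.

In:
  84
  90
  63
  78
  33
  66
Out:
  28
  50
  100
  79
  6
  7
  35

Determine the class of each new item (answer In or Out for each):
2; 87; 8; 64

The distinguishing property — multiple of 3 AND at least 7 — holds for all the 'In' cases and none of the 'Out' cases.
2: Out (2 = 3·0 + 2, 2 < 7). 87: In (87 = 3·29, 87 ≥ 7). 8: Out (8 = 3·2 + 2, 8 ≥ 7). 64: Out (64 = 3·21 + 1, 64 ≥ 7).

Out, In, Out, Out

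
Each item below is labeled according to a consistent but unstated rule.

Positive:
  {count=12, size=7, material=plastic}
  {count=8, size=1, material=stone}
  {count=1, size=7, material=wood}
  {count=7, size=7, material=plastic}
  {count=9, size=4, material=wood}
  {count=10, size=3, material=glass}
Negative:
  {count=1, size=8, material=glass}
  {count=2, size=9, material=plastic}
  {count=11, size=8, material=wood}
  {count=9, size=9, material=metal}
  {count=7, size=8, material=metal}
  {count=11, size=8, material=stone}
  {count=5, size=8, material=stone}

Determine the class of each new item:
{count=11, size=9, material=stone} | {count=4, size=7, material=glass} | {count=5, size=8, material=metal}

Negative, Positive, Negative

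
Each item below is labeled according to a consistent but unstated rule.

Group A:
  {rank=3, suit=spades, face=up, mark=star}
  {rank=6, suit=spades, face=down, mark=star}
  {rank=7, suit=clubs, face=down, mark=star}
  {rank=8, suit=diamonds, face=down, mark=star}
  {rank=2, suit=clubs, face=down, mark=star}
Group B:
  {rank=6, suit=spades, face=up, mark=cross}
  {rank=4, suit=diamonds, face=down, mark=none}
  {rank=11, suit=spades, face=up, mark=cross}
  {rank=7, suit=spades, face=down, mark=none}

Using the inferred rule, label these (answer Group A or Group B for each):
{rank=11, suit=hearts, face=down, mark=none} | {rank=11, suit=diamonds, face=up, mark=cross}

Group B, Group B

Comparing the two groups points to one rule — mark is star.
Group B: {rank=11, suit=hearts, face=down, mark=none}, since mark is none. Group B: {rank=11, suit=diamonds, face=up, mark=cross}, since mark is cross.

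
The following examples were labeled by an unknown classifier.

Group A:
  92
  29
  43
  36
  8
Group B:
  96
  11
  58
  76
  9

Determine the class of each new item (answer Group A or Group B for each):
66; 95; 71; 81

The rule appears to be: ≡ 1 (mod 7).
Group B: 66, since 66 mod 7 = 3.
Group B: 95, since 95 mod 7 = 4.
Group A: 71, since 71 mod 7 = 1.
Group B: 81, since 81 mod 7 = 4.

Group B, Group B, Group A, Group B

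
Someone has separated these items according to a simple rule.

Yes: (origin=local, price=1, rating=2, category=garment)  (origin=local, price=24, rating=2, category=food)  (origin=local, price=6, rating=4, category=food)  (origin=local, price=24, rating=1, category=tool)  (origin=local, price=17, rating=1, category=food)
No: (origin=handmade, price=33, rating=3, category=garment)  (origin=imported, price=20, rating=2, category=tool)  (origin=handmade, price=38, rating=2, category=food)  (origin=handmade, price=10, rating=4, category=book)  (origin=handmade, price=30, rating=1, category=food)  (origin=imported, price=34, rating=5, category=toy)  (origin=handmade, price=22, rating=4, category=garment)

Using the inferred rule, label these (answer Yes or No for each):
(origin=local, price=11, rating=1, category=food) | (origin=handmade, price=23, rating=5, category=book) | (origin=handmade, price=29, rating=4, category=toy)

Yes, No, No

Rule: origin is local. This holds for each 'Yes' example and fails for each 'No' one.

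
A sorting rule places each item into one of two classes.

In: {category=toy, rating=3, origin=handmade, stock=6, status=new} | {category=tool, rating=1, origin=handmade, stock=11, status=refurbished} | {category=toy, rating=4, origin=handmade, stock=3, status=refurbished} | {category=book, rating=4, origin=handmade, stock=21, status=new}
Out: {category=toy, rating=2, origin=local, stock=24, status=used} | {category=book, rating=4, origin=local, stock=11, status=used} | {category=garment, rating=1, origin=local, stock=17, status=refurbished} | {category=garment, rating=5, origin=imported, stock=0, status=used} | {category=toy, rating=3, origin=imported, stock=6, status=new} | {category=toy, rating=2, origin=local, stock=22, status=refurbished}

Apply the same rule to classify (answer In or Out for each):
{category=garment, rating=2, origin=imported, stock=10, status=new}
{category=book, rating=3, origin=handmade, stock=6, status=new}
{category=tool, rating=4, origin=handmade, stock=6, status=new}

Comparing the two groups points to one rule — origin is handmade.

Out, In, In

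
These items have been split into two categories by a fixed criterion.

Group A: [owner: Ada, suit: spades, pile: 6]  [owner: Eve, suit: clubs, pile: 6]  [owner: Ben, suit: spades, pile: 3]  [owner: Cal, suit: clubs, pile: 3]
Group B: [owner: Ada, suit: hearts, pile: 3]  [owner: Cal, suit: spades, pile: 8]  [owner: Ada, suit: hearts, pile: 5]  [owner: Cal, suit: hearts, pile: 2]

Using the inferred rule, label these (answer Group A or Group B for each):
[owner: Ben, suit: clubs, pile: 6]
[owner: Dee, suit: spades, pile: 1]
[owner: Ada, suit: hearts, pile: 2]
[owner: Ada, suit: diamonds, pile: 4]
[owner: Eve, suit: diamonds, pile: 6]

Group A, Group A, Group B, Group A, Group A

All 'Group A' examples share one property — suit is not hearts AND pile ≤ 6 — and every 'Group B' example lacks it.
[owner: Ben, suit: clubs, pile: 6]: Group A (suit is clubs, pile = 6).
[owner: Dee, suit: spades, pile: 1]: Group A (suit is spades, pile = 1).
[owner: Ada, suit: hearts, pile: 2]: Group B (suit is hearts, pile = 2).
[owner: Ada, suit: diamonds, pile: 4]: Group A (suit is diamonds, pile = 4).
[owner: Eve, suit: diamonds, pile: 6]: Group A (suit is diamonds, pile = 6).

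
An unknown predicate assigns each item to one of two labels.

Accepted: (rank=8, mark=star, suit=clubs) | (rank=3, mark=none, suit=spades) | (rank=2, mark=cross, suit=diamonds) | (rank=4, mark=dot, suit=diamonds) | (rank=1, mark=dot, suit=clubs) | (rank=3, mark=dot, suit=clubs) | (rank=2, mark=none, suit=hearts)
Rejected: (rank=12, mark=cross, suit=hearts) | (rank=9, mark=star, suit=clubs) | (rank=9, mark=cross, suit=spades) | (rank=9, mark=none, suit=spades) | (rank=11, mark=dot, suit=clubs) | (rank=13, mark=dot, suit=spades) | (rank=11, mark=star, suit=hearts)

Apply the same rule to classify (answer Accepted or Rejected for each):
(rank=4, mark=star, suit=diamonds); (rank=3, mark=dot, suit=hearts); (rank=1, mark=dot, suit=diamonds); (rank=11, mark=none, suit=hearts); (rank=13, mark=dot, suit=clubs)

The distinguishing property — rank ≤ 8 — holds for all the 'Accepted' cases and none of the 'Rejected' cases.

Accepted, Accepted, Accepted, Rejected, Rejected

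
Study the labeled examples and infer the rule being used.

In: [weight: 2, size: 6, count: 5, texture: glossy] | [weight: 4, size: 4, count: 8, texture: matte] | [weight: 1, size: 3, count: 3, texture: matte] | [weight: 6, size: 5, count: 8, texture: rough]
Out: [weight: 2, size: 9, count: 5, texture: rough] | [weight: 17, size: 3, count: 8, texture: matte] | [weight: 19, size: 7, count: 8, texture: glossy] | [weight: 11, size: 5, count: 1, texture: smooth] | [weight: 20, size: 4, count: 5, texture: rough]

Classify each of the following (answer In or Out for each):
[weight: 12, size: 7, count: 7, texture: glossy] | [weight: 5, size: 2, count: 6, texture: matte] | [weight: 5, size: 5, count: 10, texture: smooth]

The rule appears to be: weight ≤ 6 AND size ≤ 6.
[weight: 12, size: 7, count: 7, texture: glossy]: Out (weight = 12, size = 7). [weight: 5, size: 2, count: 6, texture: matte]: In (weight = 5, size = 2). [weight: 5, size: 5, count: 10, texture: smooth]: In (weight = 5, size = 5).

Out, In, In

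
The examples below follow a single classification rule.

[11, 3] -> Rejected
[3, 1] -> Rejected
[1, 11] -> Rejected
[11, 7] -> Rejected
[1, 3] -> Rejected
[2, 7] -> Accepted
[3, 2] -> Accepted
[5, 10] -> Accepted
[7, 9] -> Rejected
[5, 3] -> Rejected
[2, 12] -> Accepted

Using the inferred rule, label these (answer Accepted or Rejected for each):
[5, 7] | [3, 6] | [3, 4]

Rejected, Accepted, Accepted

Checking candidate rules against both groups, what survives is: product is even.
[5, 7]: 5·7 = 35 — lacks this property, so Rejected.
[3, 6]: 3·6 = 18 — passes, so Accepted.
[3, 4]: 3·4 = 12 — passes, so Accepted.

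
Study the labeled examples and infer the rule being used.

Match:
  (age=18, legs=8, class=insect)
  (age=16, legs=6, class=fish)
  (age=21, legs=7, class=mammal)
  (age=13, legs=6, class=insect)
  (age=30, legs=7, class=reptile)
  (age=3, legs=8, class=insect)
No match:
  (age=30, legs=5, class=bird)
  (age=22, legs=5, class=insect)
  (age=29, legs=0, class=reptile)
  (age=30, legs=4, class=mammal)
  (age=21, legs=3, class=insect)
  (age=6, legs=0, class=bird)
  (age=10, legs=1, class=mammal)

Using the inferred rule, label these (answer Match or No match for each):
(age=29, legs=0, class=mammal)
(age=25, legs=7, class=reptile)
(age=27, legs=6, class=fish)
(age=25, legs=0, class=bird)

No match, Match, Match, No match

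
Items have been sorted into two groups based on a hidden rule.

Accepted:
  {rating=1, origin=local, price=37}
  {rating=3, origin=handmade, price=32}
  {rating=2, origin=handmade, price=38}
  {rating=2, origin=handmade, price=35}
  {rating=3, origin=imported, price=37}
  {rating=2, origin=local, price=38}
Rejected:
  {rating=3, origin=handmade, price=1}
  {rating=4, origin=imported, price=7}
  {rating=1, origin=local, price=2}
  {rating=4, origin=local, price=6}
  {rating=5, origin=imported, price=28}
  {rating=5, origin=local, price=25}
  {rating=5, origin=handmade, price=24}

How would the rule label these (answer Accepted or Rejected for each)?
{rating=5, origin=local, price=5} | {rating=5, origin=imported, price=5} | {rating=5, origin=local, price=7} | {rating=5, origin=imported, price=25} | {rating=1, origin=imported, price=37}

Rejected, Rejected, Rejected, Rejected, Accepted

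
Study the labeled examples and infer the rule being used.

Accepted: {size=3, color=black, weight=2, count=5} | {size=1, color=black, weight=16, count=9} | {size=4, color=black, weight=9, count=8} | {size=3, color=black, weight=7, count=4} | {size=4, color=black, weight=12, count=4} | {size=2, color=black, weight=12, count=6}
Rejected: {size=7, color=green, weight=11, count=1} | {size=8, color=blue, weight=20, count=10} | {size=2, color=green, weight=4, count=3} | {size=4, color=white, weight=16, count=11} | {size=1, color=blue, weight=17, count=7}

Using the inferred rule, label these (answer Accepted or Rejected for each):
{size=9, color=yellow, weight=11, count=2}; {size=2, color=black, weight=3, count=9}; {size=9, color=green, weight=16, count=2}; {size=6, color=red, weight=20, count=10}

Comparing the two groups points to one rule — color is black.
{size=9, color=yellow, weight=11, count=2}: color is yellow, fails the rule → Rejected. {size=2, color=black, weight=3, count=9}: color is black, passes → Accepted. {size=9, color=green, weight=16, count=2}: color is green, fails the rule → Rejected. {size=6, color=red, weight=20, count=10}: color is red, fails the rule → Rejected.

Rejected, Accepted, Rejected, Rejected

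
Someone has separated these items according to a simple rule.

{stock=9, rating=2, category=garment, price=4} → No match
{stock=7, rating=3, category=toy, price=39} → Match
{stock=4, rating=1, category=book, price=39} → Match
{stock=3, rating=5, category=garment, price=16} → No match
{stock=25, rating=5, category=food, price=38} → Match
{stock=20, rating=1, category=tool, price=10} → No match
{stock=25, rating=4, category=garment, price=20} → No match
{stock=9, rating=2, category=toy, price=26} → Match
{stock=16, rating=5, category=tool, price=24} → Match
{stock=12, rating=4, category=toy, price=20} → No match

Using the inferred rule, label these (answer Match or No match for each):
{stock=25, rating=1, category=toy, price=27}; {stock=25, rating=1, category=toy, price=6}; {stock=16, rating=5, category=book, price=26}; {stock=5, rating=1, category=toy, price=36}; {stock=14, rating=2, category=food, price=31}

Match, No match, Match, Match, Match

The classifier is using: price ≥ 24.
Match: {stock=25, rating=1, category=toy, price=27}, since price = 27.
No match: {stock=25, rating=1, category=toy, price=6}, since price = 6.
Match: {stock=16, rating=5, category=book, price=26}, since price = 26.
Match: {stock=5, rating=1, category=toy, price=36}, since price = 36.
Match: {stock=14, rating=2, category=food, price=31}, since price = 31.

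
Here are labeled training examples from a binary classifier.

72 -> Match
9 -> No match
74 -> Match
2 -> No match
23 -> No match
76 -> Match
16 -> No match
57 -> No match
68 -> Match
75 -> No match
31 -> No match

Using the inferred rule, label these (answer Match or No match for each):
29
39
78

No match, No match, Match

The classifier is using: even AND at least 23.
29: 29 is odd, 29 ≥ 23, fails this test → No match. 39: 39 is odd, 39 ≥ 23, fails this test → No match. 78: 78 is even, 78 ≥ 23, checks out → Match.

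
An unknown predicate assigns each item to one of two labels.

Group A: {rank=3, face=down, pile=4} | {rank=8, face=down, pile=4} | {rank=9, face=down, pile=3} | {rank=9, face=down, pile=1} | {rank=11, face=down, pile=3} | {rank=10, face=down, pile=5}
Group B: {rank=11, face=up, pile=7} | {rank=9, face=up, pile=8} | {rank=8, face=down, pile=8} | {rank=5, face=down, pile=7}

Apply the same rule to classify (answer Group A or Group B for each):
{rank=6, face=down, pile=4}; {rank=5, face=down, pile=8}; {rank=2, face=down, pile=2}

Group A, Group B, Group A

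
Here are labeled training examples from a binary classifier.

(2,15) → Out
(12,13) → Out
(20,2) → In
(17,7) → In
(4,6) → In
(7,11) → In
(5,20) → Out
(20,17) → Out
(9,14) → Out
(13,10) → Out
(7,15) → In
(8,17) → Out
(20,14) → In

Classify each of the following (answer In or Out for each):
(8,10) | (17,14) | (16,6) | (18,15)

In, Out, In, Out

Rule: sum is even. This holds for each 'In' example and fails for each 'Out' one.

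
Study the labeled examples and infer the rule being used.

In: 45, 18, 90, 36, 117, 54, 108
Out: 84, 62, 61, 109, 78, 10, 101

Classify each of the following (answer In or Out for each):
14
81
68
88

Out, In, Out, Out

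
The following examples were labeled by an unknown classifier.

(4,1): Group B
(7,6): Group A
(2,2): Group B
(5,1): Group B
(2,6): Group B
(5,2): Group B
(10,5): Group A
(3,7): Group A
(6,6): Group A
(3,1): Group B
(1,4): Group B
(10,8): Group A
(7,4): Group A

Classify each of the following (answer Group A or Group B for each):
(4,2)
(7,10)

Group B, Group A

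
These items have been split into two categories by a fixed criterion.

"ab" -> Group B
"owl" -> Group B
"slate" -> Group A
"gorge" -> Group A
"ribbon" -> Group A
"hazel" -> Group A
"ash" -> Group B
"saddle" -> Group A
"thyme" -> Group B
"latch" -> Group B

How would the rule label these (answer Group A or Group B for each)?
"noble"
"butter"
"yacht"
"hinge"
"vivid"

The distinguishing property — has ≥ 2 vowels — holds for all the 'Group A' cases and none of the 'Group B' cases.
Group A: "noble", since 2 vowels.
Group A: "butter", since 2 vowels.
Group B: "yacht", since 1 vowel.
Group A: "hinge", since 2 vowels.
Group A: "vivid", since 2 vowels.

Group A, Group A, Group B, Group A, Group A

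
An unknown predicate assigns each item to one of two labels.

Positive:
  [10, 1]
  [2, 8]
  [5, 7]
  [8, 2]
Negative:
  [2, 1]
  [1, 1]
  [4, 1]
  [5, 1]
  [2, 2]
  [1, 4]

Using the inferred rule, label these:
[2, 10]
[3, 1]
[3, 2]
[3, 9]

Positive, Negative, Negative, Positive

The rule appears to be: sum ≥ 10.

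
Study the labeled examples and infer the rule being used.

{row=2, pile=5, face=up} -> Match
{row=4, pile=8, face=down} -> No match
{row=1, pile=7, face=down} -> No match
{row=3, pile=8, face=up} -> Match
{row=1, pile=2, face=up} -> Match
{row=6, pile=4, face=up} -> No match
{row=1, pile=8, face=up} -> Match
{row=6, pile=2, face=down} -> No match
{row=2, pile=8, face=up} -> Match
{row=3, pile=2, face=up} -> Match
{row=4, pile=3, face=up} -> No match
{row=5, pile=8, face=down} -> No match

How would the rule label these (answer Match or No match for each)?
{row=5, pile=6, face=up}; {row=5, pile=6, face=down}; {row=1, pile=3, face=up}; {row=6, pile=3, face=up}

No match, No match, Match, No match

One predicate separates the groups cleanly: face is up AND row ≤ 3.
{row=5, pile=6, face=up}: face is up, row = 5 — does not satisfy this, so No match.
{row=5, pile=6, face=down}: face is down, row = 5 — does not satisfy this, so No match.
{row=1, pile=3, face=up}: face is up, row = 1 — qualifies, so Match.
{row=6, pile=3, face=up}: face is up, row = 6 — does not satisfy this, so No match.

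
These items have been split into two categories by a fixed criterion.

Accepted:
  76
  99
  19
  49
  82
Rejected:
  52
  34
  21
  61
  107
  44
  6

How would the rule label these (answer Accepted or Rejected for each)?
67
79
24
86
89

The simplest hypothesis consistent with all the labels is: digit sum ≥ 9.
67: digit sum 6+7 = 13 — meets the rule, so Accepted.
79: digit sum 7+9 = 16 — meets the rule, so Accepted.
24: digit sum 2+4 = 6 — fails the rule, so Rejected.
86: digit sum 8+6 = 14 — meets the rule, so Accepted.
89: digit sum 8+9 = 17 — meets the rule, so Accepted.

Accepted, Accepted, Rejected, Accepted, Accepted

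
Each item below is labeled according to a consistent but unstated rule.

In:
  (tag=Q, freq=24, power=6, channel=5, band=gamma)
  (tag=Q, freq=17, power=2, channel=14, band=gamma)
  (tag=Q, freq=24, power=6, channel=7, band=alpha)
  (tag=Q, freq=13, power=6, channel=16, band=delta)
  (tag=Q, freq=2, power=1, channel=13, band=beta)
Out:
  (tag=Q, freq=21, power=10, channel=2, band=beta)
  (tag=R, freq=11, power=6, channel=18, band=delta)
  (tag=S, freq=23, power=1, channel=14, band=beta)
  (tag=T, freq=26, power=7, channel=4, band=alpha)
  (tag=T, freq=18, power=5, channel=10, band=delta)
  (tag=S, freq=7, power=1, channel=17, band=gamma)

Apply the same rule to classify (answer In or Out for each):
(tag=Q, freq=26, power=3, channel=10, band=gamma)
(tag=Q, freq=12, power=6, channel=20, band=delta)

In, In

The simplest hypothesis consistent with all the labels is: tag is Q AND power ≤ 6.
In: (tag=Q, freq=26, power=3, channel=10, band=gamma), since tag is Q, power = 3. In: (tag=Q, freq=12, power=6, channel=20, band=delta), since tag is Q, power = 6.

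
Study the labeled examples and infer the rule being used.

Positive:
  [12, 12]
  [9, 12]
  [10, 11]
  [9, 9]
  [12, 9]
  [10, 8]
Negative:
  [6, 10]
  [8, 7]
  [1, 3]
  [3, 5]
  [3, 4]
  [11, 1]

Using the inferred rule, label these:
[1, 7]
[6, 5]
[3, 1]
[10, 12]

Negative, Negative, Negative, Positive

A rule that fits every label: sum ≥ 18 — true of each 'Positive' example, false of each 'Negative' one.
[1, 7]: 1+7 = 8 — does not satisfy this, so Negative.
[6, 5]: 6+5 = 11 — does not satisfy this, so Negative.
[3, 1]: 3+1 = 4 — does not satisfy this, so Negative.
[10, 12]: 10+12 = 22 — checks out, so Positive.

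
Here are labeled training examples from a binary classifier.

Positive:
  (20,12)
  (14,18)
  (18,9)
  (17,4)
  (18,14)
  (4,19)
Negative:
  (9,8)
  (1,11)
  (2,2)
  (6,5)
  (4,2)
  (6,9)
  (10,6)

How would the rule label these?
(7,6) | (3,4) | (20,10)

Negative, Negative, Positive

One predicate separates the groups cleanly: sum ≥ 21.
(7,6): 7+6 = 13, doesn't match → Negative. (3,4): 3+4 = 7, doesn't match → Negative. (20,10): 20+10 = 30, satisfies this → Positive.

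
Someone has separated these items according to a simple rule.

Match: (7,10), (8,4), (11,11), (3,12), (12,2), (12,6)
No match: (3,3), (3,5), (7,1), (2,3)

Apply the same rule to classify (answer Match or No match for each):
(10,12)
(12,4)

Match, Match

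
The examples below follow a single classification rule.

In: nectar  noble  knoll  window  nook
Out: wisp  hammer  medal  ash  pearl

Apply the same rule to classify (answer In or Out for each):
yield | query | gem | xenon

Checking candidate rules against both groups, what survives is: contains 'n'.
yield — no 'n', hence Out.
query — no 'n', hence Out.
gem — no 'n', hence Out.
xenon — has 'n', hence In.

Out, Out, Out, In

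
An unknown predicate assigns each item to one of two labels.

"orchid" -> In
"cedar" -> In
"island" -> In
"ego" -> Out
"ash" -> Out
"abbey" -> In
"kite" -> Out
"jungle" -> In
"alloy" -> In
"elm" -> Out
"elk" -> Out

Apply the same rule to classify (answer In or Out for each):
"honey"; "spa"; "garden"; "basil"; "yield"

The classifier is using: length ≥ 5.
"honey": In (length 5).
"spa": Out (length 3).
"garden": In (length 6).
"basil": In (length 5).
"yield": In (length 5).

In, Out, In, In, In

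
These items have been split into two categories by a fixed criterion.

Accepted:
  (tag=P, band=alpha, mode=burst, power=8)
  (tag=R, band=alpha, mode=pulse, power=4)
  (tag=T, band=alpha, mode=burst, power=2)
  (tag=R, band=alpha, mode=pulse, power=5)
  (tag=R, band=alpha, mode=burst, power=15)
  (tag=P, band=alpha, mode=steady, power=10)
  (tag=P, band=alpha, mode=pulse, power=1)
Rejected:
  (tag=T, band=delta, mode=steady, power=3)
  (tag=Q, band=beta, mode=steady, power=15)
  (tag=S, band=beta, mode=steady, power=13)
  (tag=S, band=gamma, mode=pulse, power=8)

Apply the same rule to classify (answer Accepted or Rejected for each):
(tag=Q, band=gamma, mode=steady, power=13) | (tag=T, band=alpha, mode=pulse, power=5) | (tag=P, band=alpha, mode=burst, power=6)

The simplest hypothesis consistent with all the labels is: band is alpha.
(tag=Q, band=gamma, mode=steady, power=13) → band is gamma → Rejected. (tag=T, band=alpha, mode=pulse, power=5) → band is alpha → Accepted. (tag=P, band=alpha, mode=burst, power=6) → band is alpha → Accepted.

Rejected, Accepted, Accepted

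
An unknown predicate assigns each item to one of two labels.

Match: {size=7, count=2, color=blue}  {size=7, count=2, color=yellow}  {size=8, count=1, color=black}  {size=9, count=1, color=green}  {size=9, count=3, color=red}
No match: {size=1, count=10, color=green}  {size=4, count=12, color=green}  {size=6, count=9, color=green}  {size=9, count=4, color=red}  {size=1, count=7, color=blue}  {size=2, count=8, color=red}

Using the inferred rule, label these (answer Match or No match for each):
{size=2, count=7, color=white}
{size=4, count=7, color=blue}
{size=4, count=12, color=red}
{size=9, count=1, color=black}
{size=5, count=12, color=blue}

The simplest hypothesis consistent with all the labels is: count ≤ 3.
No match: {size=2, count=7, color=white}, since count = 7.
No match: {size=4, count=7, color=blue}, since count = 7.
No match: {size=4, count=12, color=red}, since count = 12.
Match: {size=9, count=1, color=black}, since count = 1.
No match: {size=5, count=12, color=blue}, since count = 12.

No match, No match, No match, Match, No match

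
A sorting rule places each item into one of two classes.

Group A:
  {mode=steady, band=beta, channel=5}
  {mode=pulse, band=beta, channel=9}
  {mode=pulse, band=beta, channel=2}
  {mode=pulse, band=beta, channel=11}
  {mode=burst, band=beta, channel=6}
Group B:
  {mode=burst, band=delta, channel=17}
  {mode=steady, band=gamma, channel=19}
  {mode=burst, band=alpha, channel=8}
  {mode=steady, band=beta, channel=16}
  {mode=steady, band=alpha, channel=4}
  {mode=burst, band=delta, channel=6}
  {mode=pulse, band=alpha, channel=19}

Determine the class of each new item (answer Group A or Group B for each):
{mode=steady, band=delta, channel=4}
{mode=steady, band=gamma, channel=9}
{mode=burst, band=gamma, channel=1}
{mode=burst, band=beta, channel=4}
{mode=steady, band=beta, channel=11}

Group B, Group B, Group B, Group A, Group A

One predicate separates the groups cleanly: band is beta AND channel ≤ 11.
{mode=steady, band=delta, channel=4}: band is delta, channel = 4 — fails the rule, so Group B. {mode=steady, band=gamma, channel=9}: band is gamma, channel = 9 — fails the rule, so Group B. {mode=burst, band=gamma, channel=1}: band is gamma, channel = 1 — fails the rule, so Group B. {mode=burst, band=beta, channel=4}: band is beta, channel = 4 — meets the rule, so Group A. {mode=steady, band=beta, channel=11}: band is beta, channel = 11 — meets the rule, so Group A.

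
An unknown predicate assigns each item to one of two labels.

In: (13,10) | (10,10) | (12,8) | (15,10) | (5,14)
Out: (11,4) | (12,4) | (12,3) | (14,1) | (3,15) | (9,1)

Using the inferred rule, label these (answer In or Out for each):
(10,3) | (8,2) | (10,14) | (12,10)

All 'In' examples share one property — sum ≥ 19 — and every 'Out' example lacks it.
(10,3): 10+3 = 13, lacks this property → Out. (8,2): 8+2 = 10, lacks this property → Out. (10,14): 10+14 = 24, passes → In. (12,10): 12+10 = 22, passes → In.

Out, Out, In, In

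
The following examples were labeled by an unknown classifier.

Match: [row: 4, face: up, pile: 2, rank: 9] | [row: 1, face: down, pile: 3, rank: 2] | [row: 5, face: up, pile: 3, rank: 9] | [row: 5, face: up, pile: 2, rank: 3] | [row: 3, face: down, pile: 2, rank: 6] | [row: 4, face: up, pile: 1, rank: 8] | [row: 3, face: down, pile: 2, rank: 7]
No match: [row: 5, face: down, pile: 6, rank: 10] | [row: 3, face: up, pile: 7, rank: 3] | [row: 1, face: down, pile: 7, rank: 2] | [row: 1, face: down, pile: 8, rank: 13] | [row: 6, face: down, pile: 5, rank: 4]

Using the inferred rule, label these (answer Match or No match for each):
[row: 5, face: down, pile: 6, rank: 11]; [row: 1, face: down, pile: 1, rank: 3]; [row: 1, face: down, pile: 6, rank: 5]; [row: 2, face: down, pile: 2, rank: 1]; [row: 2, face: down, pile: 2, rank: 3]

A rule that fits every label: pile ≤ 3 — true of each 'Match' example, false of each 'No match' one.
[row: 5, face: down, pile: 6, rank: 11] → pile = 6 → No match. [row: 1, face: down, pile: 1, rank: 3] → pile = 1 → Match. [row: 1, face: down, pile: 6, rank: 5] → pile = 6 → No match. [row: 2, face: down, pile: 2, rank: 1] → pile = 2 → Match. [row: 2, face: down, pile: 2, rank: 3] → pile = 2 → Match.

No match, Match, No match, Match, Match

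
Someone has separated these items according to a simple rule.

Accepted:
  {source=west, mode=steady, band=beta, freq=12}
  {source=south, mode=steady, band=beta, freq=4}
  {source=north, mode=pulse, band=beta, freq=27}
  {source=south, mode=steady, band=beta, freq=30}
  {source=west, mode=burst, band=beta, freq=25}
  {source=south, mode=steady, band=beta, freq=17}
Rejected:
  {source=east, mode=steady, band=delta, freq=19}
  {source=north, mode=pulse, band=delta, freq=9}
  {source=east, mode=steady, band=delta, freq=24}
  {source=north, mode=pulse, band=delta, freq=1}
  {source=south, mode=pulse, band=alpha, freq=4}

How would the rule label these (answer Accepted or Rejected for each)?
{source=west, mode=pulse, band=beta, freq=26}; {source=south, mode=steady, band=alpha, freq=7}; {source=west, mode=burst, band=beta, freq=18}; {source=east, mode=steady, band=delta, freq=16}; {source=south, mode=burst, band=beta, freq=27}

Accepted, Rejected, Accepted, Rejected, Accepted

Every 'Accepted' example satisfies: band is beta. None of the 'Rejected' examples do.
{source=west, mode=pulse, band=beta, freq=26}: band is beta — qualifies, so Accepted. {source=south, mode=steady, band=alpha, freq=7}: band is alpha — doesn't qualify, so Rejected. {source=west, mode=burst, band=beta, freq=18}: band is beta — qualifies, so Accepted. {source=east, mode=steady, band=delta, freq=16}: band is delta — doesn't qualify, so Rejected. {source=south, mode=burst, band=beta, freq=27}: band is beta — qualifies, so Accepted.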